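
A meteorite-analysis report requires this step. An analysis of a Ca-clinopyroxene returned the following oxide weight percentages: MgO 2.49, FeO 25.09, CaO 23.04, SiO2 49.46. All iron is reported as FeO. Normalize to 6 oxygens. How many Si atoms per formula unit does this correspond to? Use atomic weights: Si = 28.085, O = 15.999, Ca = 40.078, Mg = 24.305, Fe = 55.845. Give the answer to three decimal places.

MgO (M=40.304): mol = 0.06178; Mg = 0.06178, O = 0.06178.
FeO (M=71.844): mol = 0.34923; Fe = 0.34923, O = 0.34923.
CaO (M=56.077): mol = 0.41086; Ca = 0.41086, O = 0.41086.
SiO2 (M=60.083): mol = 0.82319; Si = 0.82319, O = 1.64638.
ΣO = 2.46825; factor = 6/ΣO = 2.43087.
Si apfu = 0.82319 × 2.43087 = 2.001.

2.001 Si apfu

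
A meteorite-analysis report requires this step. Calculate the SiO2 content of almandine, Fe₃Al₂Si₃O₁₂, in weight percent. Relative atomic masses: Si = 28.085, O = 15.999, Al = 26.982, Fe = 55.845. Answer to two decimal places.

Formula mass = 497.742 g/mol.
3 Si → 3.0000 mol SiO2 per formula unit; M(SiO2) = 60.083, so SiO2 mass = 180.249 g.
180.249/497.742 × 100 = 36.21 wt%.

36.21 wt%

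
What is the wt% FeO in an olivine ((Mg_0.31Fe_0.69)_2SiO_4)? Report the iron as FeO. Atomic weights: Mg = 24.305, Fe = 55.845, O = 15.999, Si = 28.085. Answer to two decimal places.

53.82 wt%

Formula mass = 184.216 g/mol.
1.38 Fe → 1.3800 mol FeO per formula unit; M(FeO) = 71.844, so FeO mass = 99.145 g.
99.145/184.216 × 100 = 53.82 wt%.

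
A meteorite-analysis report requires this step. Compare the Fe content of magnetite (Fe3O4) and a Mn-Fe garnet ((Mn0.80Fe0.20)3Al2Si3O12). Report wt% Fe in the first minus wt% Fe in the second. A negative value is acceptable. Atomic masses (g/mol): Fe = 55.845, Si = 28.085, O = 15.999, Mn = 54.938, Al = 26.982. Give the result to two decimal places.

Fe in Fe3O4: molar mass 231.531 g/mol; 3×55.845 = 167.535 g → 72.36 wt%.
Fe in (Mn0.80Fe0.20)3Al2Si3O12: molar mass 495.565 g/mol; 0.60×55.845 = 33.507 g → 6.76 wt%.
Difference = 72.36 − 6.76 = 65.60 percentage points.

65.60 percentage points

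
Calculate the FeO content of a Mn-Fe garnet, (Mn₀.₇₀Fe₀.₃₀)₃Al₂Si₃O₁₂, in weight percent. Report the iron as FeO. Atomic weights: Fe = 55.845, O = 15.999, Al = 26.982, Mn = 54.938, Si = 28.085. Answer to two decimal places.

13.04 wt%

Formula mass = 495.837 g/mol.
0.90 Fe → 0.9000 mol FeO per formula unit; M(FeO) = 71.844, so FeO mass = 64.660 g.
64.660/495.837 × 100 = 13.04 wt%.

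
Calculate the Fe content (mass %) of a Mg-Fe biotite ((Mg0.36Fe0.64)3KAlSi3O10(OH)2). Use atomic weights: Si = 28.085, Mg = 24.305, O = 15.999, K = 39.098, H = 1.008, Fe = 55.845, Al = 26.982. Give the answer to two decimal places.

Molar mass of (Mg0.36Fe0.64)3KAlSi3O10(OH)2: 1.08·24.305 + 1.92·55.845 + 1·39.098 + 1·26.982 + 3·28.085 + 12·15.999 + 2·1.008 = 477.811 g/mol.
Mass of Fe per formula unit: 1.92 × 55.845 = 107.222 g.
Weight fraction Fe = 107.222 / 477.811 = 0.2244.

22.44 mass %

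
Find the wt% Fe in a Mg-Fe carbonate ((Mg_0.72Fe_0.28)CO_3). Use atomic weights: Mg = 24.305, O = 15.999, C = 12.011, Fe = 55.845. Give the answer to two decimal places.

M((Mg_0.72Fe_0.28)CO_3) = 93.144 g/mol.
Fe contributes 0.28 × 55.845 = 15.637 g per mole.
15.637/93.144 = 0.1679 → 16.79%.

16.79 weight percent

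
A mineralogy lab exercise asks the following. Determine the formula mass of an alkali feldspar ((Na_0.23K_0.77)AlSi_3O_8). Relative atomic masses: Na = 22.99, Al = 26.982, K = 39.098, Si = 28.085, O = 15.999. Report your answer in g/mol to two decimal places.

M = 0.23(22.99) + 0.77(39.098) + 1(26.982) + 3(28.085) + 8(15.999)

274.62 g/mol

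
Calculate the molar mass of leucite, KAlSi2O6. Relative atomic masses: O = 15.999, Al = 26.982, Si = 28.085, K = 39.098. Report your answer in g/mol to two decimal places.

The formula mass is the sum 1*39.098 + 1*26.982 + 2*28.085 + 6*15.999.

218.24 g/mol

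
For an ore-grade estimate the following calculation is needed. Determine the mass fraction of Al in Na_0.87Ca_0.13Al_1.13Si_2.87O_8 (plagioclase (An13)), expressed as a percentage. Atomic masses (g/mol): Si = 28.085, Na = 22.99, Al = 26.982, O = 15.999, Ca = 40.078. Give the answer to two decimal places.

11.54 mass %

Molar mass of Na_0.87Ca_0.13Al_1.13Si_2.87O_8: 0.87×22.99 + 0.13×40.078 + 1.13×26.982 + 2.87×28.085 + 8×15.999 = 264.297 g/mol.
Mass of Al per formula unit: 1.13 × 26.982 = 30.490 g.
Weight fraction Al = 30.490 / 264.297 = 0.1154.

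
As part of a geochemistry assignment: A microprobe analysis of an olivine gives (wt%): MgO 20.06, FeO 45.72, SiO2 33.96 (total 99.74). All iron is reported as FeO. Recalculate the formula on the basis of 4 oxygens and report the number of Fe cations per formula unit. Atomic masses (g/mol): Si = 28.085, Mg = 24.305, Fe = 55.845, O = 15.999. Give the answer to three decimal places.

1.124 Fe apfu

MgO: 20.06/40.304 = 0.49772 mol → 0.49772 mol Mg, 0.49772 mol O.
FeO: 45.72/71.844 = 0.63638 mol → 0.63638 mol Fe, 0.63638 mol O.
SiO2: 33.96/60.083 = 0.56522 mol → 0.56522 mol Si, 1.13044 mol O.
Total oxygen = 2.26454 mol. Normalization factor = 4/2.26454 = 1.76636.
Fe per 4 O = 0.63638 × 1.76636 = 1.124.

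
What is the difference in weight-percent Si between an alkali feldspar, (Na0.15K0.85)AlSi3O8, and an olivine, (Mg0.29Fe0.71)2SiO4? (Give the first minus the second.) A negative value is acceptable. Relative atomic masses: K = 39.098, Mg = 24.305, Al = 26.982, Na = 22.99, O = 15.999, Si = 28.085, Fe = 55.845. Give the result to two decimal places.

15.40 percentage points

M((Na0.15K0.85)AlSi3O8) = 275.911 g/mol, so wt% Si = 84.255/275.911 × 100 = 30.54%.
M((Mg0.29Fe0.71)2SiO4) = 185.478 g/mol, so wt% Si = 28.085/185.478 × 100 = 15.14%.
30.54 − 15.14 = 15.40 pp.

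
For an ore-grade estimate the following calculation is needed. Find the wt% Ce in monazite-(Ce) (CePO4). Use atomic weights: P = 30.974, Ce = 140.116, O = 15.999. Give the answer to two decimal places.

M(CePO4) = 235.086 g/mol.
Ce contributes 1 × 140.116 = 140.116 g per mole.
140.116/235.086 = 0.5960 → 59.60%.

59.60 weight percent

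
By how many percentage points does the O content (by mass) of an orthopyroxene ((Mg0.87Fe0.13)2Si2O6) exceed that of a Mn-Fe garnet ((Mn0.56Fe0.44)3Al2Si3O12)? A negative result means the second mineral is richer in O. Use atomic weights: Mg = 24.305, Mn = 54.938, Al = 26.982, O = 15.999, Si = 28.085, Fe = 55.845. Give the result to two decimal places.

M((Mg0.87Fe0.13)2Si2O6) = 208.974 g/mol, so wt% O = 95.994/208.974 × 100 = 45.94%.
M((Mn0.56Fe0.44)3Al2Si3O12) = 496.218 g/mol, so wt% O = 191.988/496.218 × 100 = 38.69%.
45.94 − 38.69 = 7.25 pp.

7.25 percentage points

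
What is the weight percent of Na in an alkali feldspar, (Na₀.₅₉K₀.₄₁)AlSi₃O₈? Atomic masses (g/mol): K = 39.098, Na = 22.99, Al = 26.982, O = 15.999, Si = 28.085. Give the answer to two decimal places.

5.05 mass %

Molar mass of (Na₀.₅₉K₀.₄₁)AlSi₃O₈: 0.59·22.99 + 0.41·39.098 + 1·26.982 + 3·28.085 + 8·15.999 = 268.823 g/mol.
Mass of Na per formula unit: 0.59 × 22.99 = 13.564 g.
Weight fraction Na = 13.564 / 268.823 = 0.0505.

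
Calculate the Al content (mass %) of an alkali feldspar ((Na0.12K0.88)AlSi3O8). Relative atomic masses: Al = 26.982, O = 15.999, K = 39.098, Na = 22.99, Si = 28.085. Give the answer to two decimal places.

9.76 mass %

Formula mass = 0.12·22.99 + 0.88·39.098 + 1·26.982 + 3·28.085 + 8·15.999 = 276.394 g/mol, of which 26.982 g is Al.
So Al makes up 26.982/276.394 = 0.0976 of the mass, i.e. 9.76%.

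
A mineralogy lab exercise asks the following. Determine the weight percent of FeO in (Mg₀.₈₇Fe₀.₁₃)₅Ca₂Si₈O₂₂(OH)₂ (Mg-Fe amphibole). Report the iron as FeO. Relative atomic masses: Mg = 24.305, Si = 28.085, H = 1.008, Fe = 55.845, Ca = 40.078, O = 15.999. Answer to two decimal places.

M((Mg₀.₈₇Fe₀.₁₃)₅Ca₂Si₈O₂₂(OH)₂) = 832.854 g/mol; M(FeO) = 71.844 g/mol.
Moles FeO per formula unit = 0.65 Fe ÷ 1 = 0.6500.
FeO fraction = (0.6500 × 71.844) / 832.854 = 46.699/832.854 = 0.0561.

5.61 wt%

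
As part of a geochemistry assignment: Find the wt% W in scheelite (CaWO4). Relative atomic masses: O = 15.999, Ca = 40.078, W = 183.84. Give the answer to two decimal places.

63.85 mass %

M(CaWO4) = 287.914 g/mol.
W contributes 1 × 183.84 = 183.840 g per mole.
183.840/287.914 = 0.6385 → 63.85%.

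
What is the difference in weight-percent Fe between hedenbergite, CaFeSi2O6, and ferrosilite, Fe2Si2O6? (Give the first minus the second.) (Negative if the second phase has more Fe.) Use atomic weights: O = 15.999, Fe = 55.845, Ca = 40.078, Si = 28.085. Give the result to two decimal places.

Fe in CaFeSi2O6: molar mass 248.087 g/mol; 1×55.845 = 55.845 g → 22.51 wt%.
Fe in Fe2Si2O6: molar mass 263.854 g/mol; 2×55.845 = 111.690 g → 42.33 wt%.
Difference = 22.51 − 42.33 = -19.82 percentage points.

-19.82 percentage points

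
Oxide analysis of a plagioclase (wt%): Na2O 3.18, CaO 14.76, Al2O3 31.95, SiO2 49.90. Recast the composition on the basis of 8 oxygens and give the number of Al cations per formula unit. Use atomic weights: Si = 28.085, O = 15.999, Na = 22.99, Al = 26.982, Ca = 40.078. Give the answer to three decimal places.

Na2O: 3.18/61.979 = 0.05131 mol → 0.10262 mol Na, 0.05131 mol O.
CaO: 14.76/56.077 = 0.26321 mol → 0.26321 mol Ca, 0.26321 mol O.
Al2O3: 31.95/101.961 = 0.31336 mol → 0.62672 mol Al, 0.94008 mol O.
SiO2: 49.90/60.083 = 0.83052 mol → 0.83052 mol Si, 1.66104 mol O.
Total oxygen = 2.91564 mol. Normalization factor = 8/2.91564 = 2.74382.
Al per 8 O = 0.62672 × 2.74382 = 1.720.

1.720 Al apfu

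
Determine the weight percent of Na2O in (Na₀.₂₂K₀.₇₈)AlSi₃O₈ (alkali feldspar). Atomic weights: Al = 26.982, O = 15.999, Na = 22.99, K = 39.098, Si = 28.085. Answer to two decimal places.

Formula mass = 274.783 g/mol.
0.22 Na → 0.1100 mol Na2O per formula unit; M(Na2O) = 61.979, so Na2O mass = 6.818 g.
6.818/274.783 × 100 = 2.48 wt%.

2.48 wt%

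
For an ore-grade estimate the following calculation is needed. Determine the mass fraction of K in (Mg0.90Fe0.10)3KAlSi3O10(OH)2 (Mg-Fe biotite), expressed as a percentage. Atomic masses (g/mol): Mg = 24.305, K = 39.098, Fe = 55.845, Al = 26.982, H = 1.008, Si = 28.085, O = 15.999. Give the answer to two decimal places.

9.16 mass %

Formula mass = 2.70·24.305 + 0.30·55.845 + 1·39.098 + 1·26.982 + 3·28.085 + 12·15.999 + 2·1.008 = 426.716 g/mol, of which 39.098 g is K.
So K makes up 39.098/426.716 = 0.0916 of the mass, i.e. 9.16%.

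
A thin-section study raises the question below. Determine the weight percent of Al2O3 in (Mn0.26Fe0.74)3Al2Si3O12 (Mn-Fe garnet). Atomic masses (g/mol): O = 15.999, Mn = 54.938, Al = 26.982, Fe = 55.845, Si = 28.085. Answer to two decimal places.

20.51 wt%

Formula mass = 497.035 g/mol.
2 Al → 1.0000 mol Al2O3 per formula unit; M(Al2O3) = 101.961, so Al2O3 mass = 101.961 g.
101.961/497.035 × 100 = 20.51 wt%.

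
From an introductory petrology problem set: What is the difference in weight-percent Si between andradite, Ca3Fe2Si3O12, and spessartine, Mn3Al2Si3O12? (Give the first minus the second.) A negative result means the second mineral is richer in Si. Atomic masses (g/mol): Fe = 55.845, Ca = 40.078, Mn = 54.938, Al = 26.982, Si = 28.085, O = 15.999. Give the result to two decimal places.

-0.44 percentage points

M(Ca3Fe2Si3O12) = 508.167 g/mol, so wt% Si = 84.255/508.167 × 100 = 16.58%.
M(Mn3Al2Si3O12) = 495.021 g/mol, so wt% Si = 84.255/495.021 × 100 = 17.02%.
16.58 − 17.02 = -0.44 pp.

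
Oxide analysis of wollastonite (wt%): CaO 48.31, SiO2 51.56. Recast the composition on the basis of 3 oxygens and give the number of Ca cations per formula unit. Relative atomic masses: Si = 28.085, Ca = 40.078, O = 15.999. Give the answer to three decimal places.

48.31 wt% CaO ÷ 56.077 g/mol = 0.86149 mol, giving 0.86149 Ca and 0.86149 O.
51.56 wt% SiO2 ÷ 60.083 g/mol = 0.85815 mol, giving 0.85815 Si and 1.71630 O.
Oxygen sums to 2.57779; scaling by 3/2.57779 = 1.16379 puts the formula on 3 O.
Ca: 0.86149 × 1.16379 = 1.003 atoms per formula unit.

1.003 Ca apfu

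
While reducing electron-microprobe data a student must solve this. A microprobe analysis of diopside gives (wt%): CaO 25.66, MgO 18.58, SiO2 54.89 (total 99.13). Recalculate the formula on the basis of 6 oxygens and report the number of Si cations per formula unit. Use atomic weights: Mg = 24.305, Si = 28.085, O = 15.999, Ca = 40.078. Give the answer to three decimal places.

CaO: 25.66/56.077 = 0.45759 mol → 0.45759 mol Ca, 0.45759 mol O.
MgO: 18.58/40.304 = 0.46100 mol → 0.46100 mol Mg, 0.46100 mol O.
SiO2: 54.89/60.083 = 0.91357 mol → 0.91357 mol Si, 1.82714 mol O.
Total oxygen = 2.74573 mol. Normalization factor = 6/2.74573 = 2.18521.
Si per 6 O = 0.91357 × 2.18521 = 1.996.

1.996 Si apfu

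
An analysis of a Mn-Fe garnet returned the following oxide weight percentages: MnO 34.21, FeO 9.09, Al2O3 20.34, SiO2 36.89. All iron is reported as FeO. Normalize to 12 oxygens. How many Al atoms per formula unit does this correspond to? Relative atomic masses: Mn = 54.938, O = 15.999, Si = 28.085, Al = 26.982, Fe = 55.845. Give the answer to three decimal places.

1.966 Al apfu

MnO (M=70.937): mol = 0.48226; Mn = 0.48226, O = 0.48226.
FeO (M=71.844): mol = 0.12652; Fe = 0.12652, O = 0.12652.
Al2O3 (M=101.961): mol = 0.19949; Al = 0.39898, O = 0.59847.
SiO2 (M=60.083): mol = 0.61398; Si = 0.61398, O = 1.22796.
ΣO = 2.43521; factor = 12/ΣO = 4.92771.
Al apfu = 0.39898 × 4.92771 = 1.966.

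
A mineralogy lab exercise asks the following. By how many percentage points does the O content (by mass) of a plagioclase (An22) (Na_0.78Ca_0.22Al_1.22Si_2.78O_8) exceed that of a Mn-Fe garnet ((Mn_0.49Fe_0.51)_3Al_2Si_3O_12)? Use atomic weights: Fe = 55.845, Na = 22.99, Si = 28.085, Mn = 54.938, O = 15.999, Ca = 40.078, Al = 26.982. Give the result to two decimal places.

M(Na_0.78Ca_0.22Al_1.22Si_2.78O_8) = 265.736 g/mol, so wt% O = 127.992/265.736 × 100 = 48.17%.
M((Mn_0.49Fe_0.51)_3Al_2Si_3O_12) = 496.409 g/mol, so wt% O = 191.988/496.409 × 100 = 38.68%.
48.17 − 38.68 = 9.49 pp.

9.49 percentage points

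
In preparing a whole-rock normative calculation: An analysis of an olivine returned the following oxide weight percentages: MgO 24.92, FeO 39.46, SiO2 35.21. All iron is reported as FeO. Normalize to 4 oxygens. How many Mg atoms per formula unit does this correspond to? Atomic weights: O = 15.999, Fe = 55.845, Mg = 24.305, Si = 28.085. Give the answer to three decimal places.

1.057 Mg apfu

MgO: 24.92/40.304 = 0.61830 mol → 0.61830 mol Mg, 0.61830 mol O.
FeO: 39.46/71.844 = 0.54925 mol → 0.54925 mol Fe, 0.54925 mol O.
SiO2: 35.21/60.083 = 0.58602 mol → 0.58602 mol Si, 1.17204 mol O.
Total oxygen = 2.33959 mol. Normalization factor = 4/2.33959 = 1.70970.
Mg per 4 O = 0.61830 × 1.70970 = 1.057.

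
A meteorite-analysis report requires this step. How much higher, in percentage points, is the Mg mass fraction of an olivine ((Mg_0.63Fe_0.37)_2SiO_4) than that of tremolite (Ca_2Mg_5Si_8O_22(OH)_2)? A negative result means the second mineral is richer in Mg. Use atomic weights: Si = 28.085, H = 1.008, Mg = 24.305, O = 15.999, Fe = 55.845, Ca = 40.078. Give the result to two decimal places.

First mineral: 30.624 g Mg in 164.031 g formula = 18.67 wt% Mg.
Second mineral: 121.525 g Mg in 812.353 g formula = 14.96 wt% Mg.
18.67% − 14.96% gives a difference of 3.71 percentage points.

3.71 percentage points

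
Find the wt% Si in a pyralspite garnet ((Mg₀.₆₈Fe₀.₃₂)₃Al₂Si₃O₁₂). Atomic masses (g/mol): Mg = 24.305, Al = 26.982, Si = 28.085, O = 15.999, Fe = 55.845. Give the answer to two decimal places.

19.44 mass %

Formula mass = 2.04·24.305 + 0.96·55.845 + 2·26.982 + 3·28.085 + 12·15.999 = 433.400 g/mol, of which 84.255 g is Si.
So Si makes up 84.255/433.400 = 0.1944 of the mass, i.e. 19.44%.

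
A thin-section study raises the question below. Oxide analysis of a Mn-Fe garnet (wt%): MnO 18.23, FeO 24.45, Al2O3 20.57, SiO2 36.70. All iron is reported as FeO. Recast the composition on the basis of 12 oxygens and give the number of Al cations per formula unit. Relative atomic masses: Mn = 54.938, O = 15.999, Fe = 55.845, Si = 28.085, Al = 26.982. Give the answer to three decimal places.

1.997 Al apfu

MnO: 18.23/70.937 = 0.25699 mol → 0.25699 mol Mn, 0.25699 mol O.
FeO: 24.45/71.844 = 0.34032 mol → 0.34032 mol Fe, 0.34032 mol O.
Al2O3: 20.57/101.961 = 0.20174 mol → 0.40348 mol Al, 0.60522 mol O.
SiO2: 36.70/60.083 = 0.61082 mol → 0.61082 mol Si, 1.22164 mol O.
Total oxygen = 2.42417 mol. Normalization factor = 12/2.42417 = 4.95015.
Al per 12 O = 0.40348 × 4.95015 = 1.997.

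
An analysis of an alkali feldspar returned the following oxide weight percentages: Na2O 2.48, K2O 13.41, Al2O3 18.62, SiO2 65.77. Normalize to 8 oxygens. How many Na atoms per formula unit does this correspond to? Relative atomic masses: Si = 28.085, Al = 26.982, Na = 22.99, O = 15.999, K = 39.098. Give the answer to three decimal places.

0.219 Na apfu

Na2O (M=61.979): mol = 0.04001; Na = 0.08002, O = 0.04001.
K2O (M=94.195): mol = 0.14236; K = 0.28472, O = 0.14236.
Al2O3 (M=101.961): mol = 0.18262; Al = 0.36524, O = 0.54786.
SiO2 (M=60.083): mol = 1.09465; Si = 1.09465, O = 2.18930.
ΣO = 2.91953; factor = 8/ΣO = 2.74017.
Na apfu = 0.08002 × 2.74017 = 0.219.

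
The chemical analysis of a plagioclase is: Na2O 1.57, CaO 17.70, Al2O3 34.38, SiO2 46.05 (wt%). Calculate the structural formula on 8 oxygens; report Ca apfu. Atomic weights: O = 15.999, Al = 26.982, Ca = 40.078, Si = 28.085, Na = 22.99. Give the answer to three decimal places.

Na2O: 1.57/61.979 = 0.02533 mol → 0.05066 mol Na, 0.02533 mol O.
CaO: 17.70/56.077 = 0.31564 mol → 0.31564 mol Ca, 0.31564 mol O.
Al2O3: 34.38/101.961 = 0.33719 mol → 0.67438 mol Al, 1.01157 mol O.
SiO2: 46.05/60.083 = 0.76644 mol → 0.76644 mol Si, 1.53288 mol O.
Total oxygen = 2.88542 mol. Normalization factor = 8/2.88542 = 2.77256.
Ca per 8 O = 0.31564 × 2.77256 = 0.875.

0.875 Ca apfu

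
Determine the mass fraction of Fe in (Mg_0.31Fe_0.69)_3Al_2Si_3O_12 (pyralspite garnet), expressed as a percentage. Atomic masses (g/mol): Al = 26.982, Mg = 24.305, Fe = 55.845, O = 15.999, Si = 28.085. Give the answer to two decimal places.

24.68 weight percent

M((Mg_0.31Fe_0.69)_3Al_2Si_3O_12) = 468.410 g/mol.
Fe contributes 2.07 × 55.845 = 115.599 g per mole.
115.599/468.410 = 0.2468 → 24.68%.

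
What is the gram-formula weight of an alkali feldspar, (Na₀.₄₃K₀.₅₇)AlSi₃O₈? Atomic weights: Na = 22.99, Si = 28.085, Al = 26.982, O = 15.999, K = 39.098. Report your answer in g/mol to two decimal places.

271.40 g/mol

The formula mass is the sum 0.43×22.99 + 0.57×39.098 + 1×26.982 + 3×28.085 + 8×15.999.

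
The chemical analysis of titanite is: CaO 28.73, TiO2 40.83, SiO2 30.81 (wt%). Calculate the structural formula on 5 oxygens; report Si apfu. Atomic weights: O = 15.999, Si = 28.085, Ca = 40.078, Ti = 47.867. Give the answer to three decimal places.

28.73 wt% CaO ÷ 56.077 g/mol = 0.51233 mol, giving 0.51233 Ca and 0.51233 O.
40.83 wt% TiO2 ÷ 79.865 g/mol = 0.51124 mol, giving 0.51124 Ti and 1.02248 O.
30.81 wt% SiO2 ÷ 60.083 g/mol = 0.51279 mol, giving 0.51279 Si and 1.02558 O.
Oxygen sums to 2.56039; scaling by 5/2.56039 = 1.95283 puts the formula on 5 O.
Si: 0.51279 × 1.95283 = 1.001 atoms per formula unit.

1.001 Si apfu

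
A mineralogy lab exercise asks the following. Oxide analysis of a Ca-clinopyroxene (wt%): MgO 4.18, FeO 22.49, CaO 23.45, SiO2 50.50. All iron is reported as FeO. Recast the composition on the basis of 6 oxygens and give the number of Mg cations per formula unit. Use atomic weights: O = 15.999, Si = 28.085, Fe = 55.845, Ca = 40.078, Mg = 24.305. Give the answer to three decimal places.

0.247 Mg apfu

4.18 wt% MgO ÷ 40.304 g/mol = 0.10371 mol, giving 0.10371 Mg and 0.10371 O.
22.49 wt% FeO ÷ 71.844 g/mol = 0.31304 mol, giving 0.31304 Fe and 0.31304 O.
23.45 wt% CaO ÷ 56.077 g/mol = 0.41818 mol, giving 0.41818 Ca and 0.41818 O.
50.50 wt% SiO2 ÷ 60.083 g/mol = 0.84050 mol, giving 0.84050 Si and 1.68100 O.
Oxygen sums to 2.51593; scaling by 6/2.51593 = 2.38480 puts the formula on 6 O.
Mg: 0.10371 × 2.38480 = 0.247 atoms per formula unit.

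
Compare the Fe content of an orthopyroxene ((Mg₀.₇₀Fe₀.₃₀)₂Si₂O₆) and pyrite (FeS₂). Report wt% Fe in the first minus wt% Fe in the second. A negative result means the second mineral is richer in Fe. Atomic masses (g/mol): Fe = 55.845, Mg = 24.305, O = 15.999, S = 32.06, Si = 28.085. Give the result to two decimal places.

-31.30 percentage points

M((Mg₀.₇₀Fe₀.₃₀)₂Si₂O₆) = 219.698 g/mol, so wt% Fe = 33.507/219.698 × 100 = 15.25%.
M(FeS₂) = 119.965 g/mol, so wt% Fe = 55.845/119.965 × 100 = 46.55%.
15.25 − 46.55 = -31.30 pp.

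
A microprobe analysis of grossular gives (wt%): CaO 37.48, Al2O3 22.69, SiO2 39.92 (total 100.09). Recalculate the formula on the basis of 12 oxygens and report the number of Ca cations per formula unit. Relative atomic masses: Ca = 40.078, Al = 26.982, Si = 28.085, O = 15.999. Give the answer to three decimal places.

3.010 Ca apfu

CaO: 37.48/56.077 = 0.66837 mol → 0.66837 mol Ca, 0.66837 mol O.
Al2O3: 22.69/101.961 = 0.22254 mol → 0.44508 mol Al, 0.66762 mol O.
SiO2: 39.92/60.083 = 0.66441 mol → 0.66441 mol Si, 1.32882 mol O.
Total oxygen = 2.66481 mol. Normalization factor = 12/2.66481 = 4.50314.
Ca per 12 O = 0.66837 × 4.50314 = 3.010.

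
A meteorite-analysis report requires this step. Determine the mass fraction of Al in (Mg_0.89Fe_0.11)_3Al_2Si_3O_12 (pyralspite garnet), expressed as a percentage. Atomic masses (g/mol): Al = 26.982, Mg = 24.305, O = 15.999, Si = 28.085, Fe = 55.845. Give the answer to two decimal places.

13.05 weight percent

Molar mass of (Mg_0.89Fe_0.11)_3Al_2Si_3O_12: 2.67*24.305 + 0.33*55.845 + 2*26.982 + 3*28.085 + 12*15.999 = 413.530 g/mol.
Mass of Al per formula unit: 2 × 26.982 = 53.964 g.
Weight fraction Al = 53.964 / 413.530 = 0.1305.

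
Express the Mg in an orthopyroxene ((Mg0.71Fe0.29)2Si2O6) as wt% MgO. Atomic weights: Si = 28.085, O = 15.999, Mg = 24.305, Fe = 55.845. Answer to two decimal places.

26.13 wt%

Molar mass of (Mg0.71Fe0.29)2Si2O6 = 1.42*24.305 + 0.58*55.845 + 2*28.085 + 6*15.999 = 219.067 g/mol.
Each formula unit contains 1.42 Mg, equivalent to 1.42/1 = 1.4200 mol MgO.
M(MgO) = 1×24.305 + 1×15.999 = 40.304 g/mol.
Mass of MgO per formula unit = 1.4200 × 40.304 = 57.232 g.
MgO wt% = 57.232 / 219.067 × 100 = 26.13%.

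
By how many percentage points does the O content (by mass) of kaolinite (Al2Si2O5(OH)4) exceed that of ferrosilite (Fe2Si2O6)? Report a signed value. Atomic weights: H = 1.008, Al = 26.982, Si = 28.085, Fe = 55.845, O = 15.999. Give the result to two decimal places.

O in Al2Si2O5(OH)4: molar mass 258.157 g/mol; 9×15.999 = 143.991 g → 55.78 wt%.
O in Fe2Si2O6: molar mass 263.854 g/mol; 6×15.999 = 95.994 g → 36.38 wt%.
Difference = 55.78 − 36.38 = 19.40 percentage points.

19.40 percentage points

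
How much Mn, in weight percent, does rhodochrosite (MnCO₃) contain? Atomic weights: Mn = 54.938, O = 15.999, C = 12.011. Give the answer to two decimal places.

47.79 weight percent

M(MnCO₃) = 114.946 g/mol.
Mn contributes 1 × 54.938 = 54.938 g per mole.
54.938/114.946 = 0.4779 → 47.79%.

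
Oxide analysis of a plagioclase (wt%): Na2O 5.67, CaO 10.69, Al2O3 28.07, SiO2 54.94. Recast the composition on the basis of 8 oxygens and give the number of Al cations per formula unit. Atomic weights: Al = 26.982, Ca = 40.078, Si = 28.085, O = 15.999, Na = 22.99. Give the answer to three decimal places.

Na2O (M=61.979): mol = 0.09148; Na = 0.18296, O = 0.09148.
CaO (M=56.077): mol = 0.19063; Ca = 0.19063, O = 0.19063.
Al2O3 (M=101.961): mol = 0.27530; Al = 0.55060, O = 0.82590.
SiO2 (M=60.083): mol = 0.91440; Si = 0.91440, O = 1.82880.
ΣO = 2.93681; factor = 8/ΣO = 2.72404.
Al apfu = 0.55060 × 2.72404 = 1.500.

1.500 Al apfu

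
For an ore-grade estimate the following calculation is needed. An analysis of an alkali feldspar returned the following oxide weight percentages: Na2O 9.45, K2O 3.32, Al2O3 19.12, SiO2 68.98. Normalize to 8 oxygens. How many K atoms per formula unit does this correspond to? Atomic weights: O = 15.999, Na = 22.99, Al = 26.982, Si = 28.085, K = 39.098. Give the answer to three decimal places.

9.45 wt% Na2O ÷ 61.979 g/mol = 0.15247 mol, giving 0.30494 Na and 0.15247 O.
3.32 wt% K2O ÷ 94.195 g/mol = 0.03525 mol, giving 0.07050 K and 0.03525 O.
19.12 wt% Al2O3 ÷ 101.961 g/mol = 0.18752 mol, giving 0.37504 Al and 0.56256 O.
68.98 wt% SiO2 ÷ 60.083 g/mol = 1.14808 mol, giving 1.14808 Si and 2.29616 O.
Oxygen sums to 3.04644; scaling by 8/3.04644 = 2.62602 puts the formula on 8 O.
K: 0.07050 × 2.62602 = 0.185 atoms per formula unit.

0.185 K apfu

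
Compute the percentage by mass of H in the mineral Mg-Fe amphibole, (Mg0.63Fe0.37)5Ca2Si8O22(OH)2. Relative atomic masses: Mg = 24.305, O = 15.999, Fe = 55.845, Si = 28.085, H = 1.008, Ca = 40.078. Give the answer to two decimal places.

M((Mg0.63Fe0.37)5Ca2Si8O22(OH)2) = 870.702 g/mol.
H contributes 2 × 1.008 = 2.016 g per mole.
2.016/870.702 = 0.0023 → 0.23%.

0.23 wt%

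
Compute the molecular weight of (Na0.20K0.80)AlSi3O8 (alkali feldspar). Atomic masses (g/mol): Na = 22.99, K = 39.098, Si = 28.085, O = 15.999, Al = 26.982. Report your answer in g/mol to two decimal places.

Na: 0.20 × 22.99 = 4.5980
K: 0.80 × 39.098 = 31.2784
Al: 1 × 26.982 = 26.9820
Si: 3 × 28.085 = 84.2550
O: 8 × 15.999 = 127.9920
Summing the contributions gives the formula mass.

275.11 g/mol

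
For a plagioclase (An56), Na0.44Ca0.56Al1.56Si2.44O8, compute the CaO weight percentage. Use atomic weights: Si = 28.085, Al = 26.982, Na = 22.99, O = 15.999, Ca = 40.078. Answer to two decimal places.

Molar mass of Na0.44Ca0.56Al1.56Si2.44O8 = 0.44×22.99 + 0.56×40.078 + 1.56×26.982 + 2.44×28.085 + 8×15.999 = 271.171 g/mol.
Each formula unit contains 0.56 Ca, equivalent to 0.56/1 = 0.5600 mol CaO.
M(CaO) = 1×40.078 + 1×15.999 = 56.077 g/mol.
Mass of CaO per formula unit = 0.5600 × 56.077 = 31.403 g.
CaO wt% = 31.403 / 271.171 × 100 = 11.58%.

11.58 wt%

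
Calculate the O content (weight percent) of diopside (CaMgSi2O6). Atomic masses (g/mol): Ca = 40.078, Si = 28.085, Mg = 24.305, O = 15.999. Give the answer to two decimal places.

Molar mass of CaMgSi2O6: 1*40.078 + 1*24.305 + 2*28.085 + 6*15.999 = 216.547 g/mol.
Mass of O per formula unit: 6 × 15.999 = 95.994 g.
Weight fraction O = 95.994 / 216.547 = 0.4433.

44.33 weight percent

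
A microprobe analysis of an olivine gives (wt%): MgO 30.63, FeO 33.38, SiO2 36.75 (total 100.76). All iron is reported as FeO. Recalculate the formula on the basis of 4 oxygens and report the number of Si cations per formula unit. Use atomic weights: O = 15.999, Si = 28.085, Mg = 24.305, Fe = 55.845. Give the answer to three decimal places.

0.999 Si apfu

MgO (M=40.304): mol = 0.75997; Mg = 0.75997, O = 0.75997.
FeO (M=71.844): mol = 0.46462; Fe = 0.46462, O = 0.46462.
SiO2 (M=60.083): mol = 0.61165; Si = 0.61165, O = 1.22330.
ΣO = 2.44789; factor = 4/ΣO = 1.63406.
Si apfu = 0.61165 × 1.63406 = 0.999.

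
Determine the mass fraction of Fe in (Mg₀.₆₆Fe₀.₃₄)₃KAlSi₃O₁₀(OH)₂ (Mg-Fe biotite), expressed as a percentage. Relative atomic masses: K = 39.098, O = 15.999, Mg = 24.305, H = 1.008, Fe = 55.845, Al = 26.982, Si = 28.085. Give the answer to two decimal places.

12.67 weight percent

M((Mg₀.₆₆Fe₀.₃₄)₃KAlSi₃O₁₀(OH)₂) = 449.425 g/mol.
Fe contributes 1.02 × 55.845 = 56.962 g per mole.
56.962/449.425 = 0.1267 → 12.67%.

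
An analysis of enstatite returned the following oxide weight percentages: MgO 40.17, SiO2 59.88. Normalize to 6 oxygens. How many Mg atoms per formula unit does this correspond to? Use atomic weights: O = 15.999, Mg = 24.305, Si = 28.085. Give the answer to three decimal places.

MgO: 40.17/40.304 = 0.99668 mol → 0.99668 mol Mg, 0.99668 mol O.
SiO2: 59.88/60.083 = 0.99662 mol → 0.99662 mol Si, 1.99324 mol O.
Total oxygen = 2.98992 mol. Normalization factor = 6/2.98992 = 2.00674.
Mg per 6 O = 0.99668 × 2.00674 = 2.000.

2.000 Mg apfu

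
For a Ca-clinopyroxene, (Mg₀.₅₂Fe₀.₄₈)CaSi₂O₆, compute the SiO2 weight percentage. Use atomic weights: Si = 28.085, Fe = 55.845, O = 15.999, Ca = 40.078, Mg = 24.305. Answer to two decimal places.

51.87 wt%

Formula mass = 231.686 g/mol.
2 Si → 2.0000 mol SiO2 per formula unit; M(SiO2) = 60.083, so SiO2 mass = 120.166 g.
120.166/231.686 × 100 = 51.87 wt%.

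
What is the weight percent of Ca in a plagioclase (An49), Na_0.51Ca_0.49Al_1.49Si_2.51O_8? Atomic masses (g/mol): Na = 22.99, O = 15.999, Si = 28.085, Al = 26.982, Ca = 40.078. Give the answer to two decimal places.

7.27 wt%

Formula mass = 0.51×22.99 + 0.49×40.078 + 1.49×26.982 + 2.51×28.085 + 8×15.999 = 270.052 g/mol, of which 19.638 g is Ca.
So Ca makes up 19.638/270.052 = 0.0727 of the mass, i.e. 7.27%.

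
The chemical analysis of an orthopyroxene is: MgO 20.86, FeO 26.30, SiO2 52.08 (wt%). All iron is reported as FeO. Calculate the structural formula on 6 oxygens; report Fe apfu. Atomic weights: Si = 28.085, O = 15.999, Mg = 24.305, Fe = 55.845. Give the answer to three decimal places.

MgO: 20.86/40.304 = 0.51757 mol → 0.51757 mol Mg, 0.51757 mol O.
FeO: 26.30/71.844 = 0.36607 mol → 0.36607 mol Fe, 0.36607 mol O.
SiO2: 52.08/60.083 = 0.86680 mol → 0.86680 mol Si, 1.73360 mol O.
Total oxygen = 2.61724 mol. Normalization factor = 6/2.61724 = 2.29249.
Fe per 6 O = 0.36607 × 2.29249 = 0.839.

0.839 Fe apfu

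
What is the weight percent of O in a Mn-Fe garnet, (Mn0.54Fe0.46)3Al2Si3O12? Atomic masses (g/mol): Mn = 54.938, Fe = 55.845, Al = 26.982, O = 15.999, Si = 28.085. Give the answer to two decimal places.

38.69 weight percent

Formula mass = 1.62·54.938 + 1.38·55.845 + 2·26.982 + 3·28.085 + 12·15.999 = 496.273 g/mol, of which 191.988 g is O.
So O makes up 191.988/496.273 = 0.3869 of the mass, i.e. 38.69%.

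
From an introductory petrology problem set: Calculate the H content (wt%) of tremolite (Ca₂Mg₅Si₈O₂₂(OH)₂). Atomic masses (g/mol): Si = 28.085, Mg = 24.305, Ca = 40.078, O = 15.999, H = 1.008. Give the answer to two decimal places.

0.25 wt%

Molar mass of Ca₂Mg₅Si₈O₂₂(OH)₂: 2·40.078 + 5·24.305 + 8·28.085 + 24·15.999 + 2·1.008 = 812.353 g/mol.
Mass of H per formula unit: 2 × 1.008 = 2.016 g.
Weight fraction H = 2.016 / 812.353 = 0.0025.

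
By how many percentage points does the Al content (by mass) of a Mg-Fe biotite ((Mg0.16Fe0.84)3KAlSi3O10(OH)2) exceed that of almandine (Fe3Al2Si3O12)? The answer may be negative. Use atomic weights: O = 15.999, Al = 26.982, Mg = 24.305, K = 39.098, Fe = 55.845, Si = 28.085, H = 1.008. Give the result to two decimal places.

-5.41 percentage points

Al in (Mg0.16Fe0.84)3KAlSi3O10(OH)2: molar mass 496.735 g/mol; 1×26.982 = 26.982 g → 5.43 wt%.
Al in Fe3Al2Si3O12: molar mass 497.742 g/mol; 2×26.982 = 53.964 g → 10.84 wt%.
Difference = 5.43 − 10.84 = -5.41 percentage points.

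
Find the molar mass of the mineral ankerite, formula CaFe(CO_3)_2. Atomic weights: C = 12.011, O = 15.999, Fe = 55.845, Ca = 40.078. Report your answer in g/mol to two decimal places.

215.94 g/mol

Ca: 1 × 40.078 = 40.0780
Fe: 1 × 55.845 = 55.8450
C: 2 × 12.011 = 24.0220
O: 6 × 15.999 = 95.9940
Summing the contributions gives the formula mass.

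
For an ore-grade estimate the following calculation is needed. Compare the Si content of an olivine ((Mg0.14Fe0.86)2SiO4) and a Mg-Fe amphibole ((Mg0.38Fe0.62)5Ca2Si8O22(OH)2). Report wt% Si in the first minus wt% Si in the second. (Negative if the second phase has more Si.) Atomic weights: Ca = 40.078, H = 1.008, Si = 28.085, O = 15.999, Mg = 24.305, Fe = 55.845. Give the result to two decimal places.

First mineral: 28.085 g Si in 194.940 g formula = 14.41 wt% Si.
Second mineral: 224.680 g Si in 910.127 g formula = 24.69 wt% Si.
14.41% − 24.69% gives a difference of -10.28 percentage points.

-10.28 percentage points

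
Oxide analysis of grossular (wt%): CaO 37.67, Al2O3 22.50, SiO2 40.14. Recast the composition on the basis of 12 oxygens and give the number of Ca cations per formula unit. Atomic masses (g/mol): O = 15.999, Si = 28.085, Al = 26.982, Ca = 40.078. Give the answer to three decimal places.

37.67 wt% CaO ÷ 56.077 g/mol = 0.67175 mol, giving 0.67175 Ca and 0.67175 O.
22.50 wt% Al2O3 ÷ 101.961 g/mol = 0.22067 mol, giving 0.44134 Al and 0.66201 O.
40.14 wt% SiO2 ÷ 60.083 g/mol = 0.66808 mol, giving 0.66808 Si and 1.33616 O.
Oxygen sums to 2.66992; scaling by 12/2.66992 = 4.49452 puts the formula on 12 O.
Ca: 0.67175 × 4.49452 = 3.019 atoms per formula unit.

3.019 Ca apfu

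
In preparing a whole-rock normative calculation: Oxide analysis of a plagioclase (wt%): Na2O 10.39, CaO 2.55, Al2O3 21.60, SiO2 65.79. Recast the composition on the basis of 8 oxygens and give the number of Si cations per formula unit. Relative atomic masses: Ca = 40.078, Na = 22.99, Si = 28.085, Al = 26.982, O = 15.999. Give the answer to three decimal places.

2.883 Si apfu

10.39 wt% Na2O ÷ 61.979 g/mol = 0.16764 mol, giving 0.33528 Na and 0.16764 O.
2.55 wt% CaO ÷ 56.077 g/mol = 0.04547 mol, giving 0.04547 Ca and 0.04547 O.
21.60 wt% Al2O3 ÷ 101.961 g/mol = 0.21185 mol, giving 0.42370 Al and 0.63555 O.
65.79 wt% SiO2 ÷ 60.083 g/mol = 1.09499 mol, giving 1.09499 Si and 2.18998 O.
Oxygen sums to 3.03864; scaling by 8/3.03864 = 2.63276 puts the formula on 8 O.
Si: 1.09499 × 2.63276 = 2.883 atoms per formula unit.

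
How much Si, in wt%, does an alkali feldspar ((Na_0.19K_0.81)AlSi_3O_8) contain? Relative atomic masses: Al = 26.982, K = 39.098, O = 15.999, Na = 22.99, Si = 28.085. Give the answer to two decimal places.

30.61 wt%

Formula mass = 0.19×22.99 + 0.81×39.098 + 1×26.982 + 3×28.085 + 8×15.999 = 275.266 g/mol, of which 84.255 g is Si.
So Si makes up 84.255/275.266 = 0.3061 of the mass, i.e. 30.61%.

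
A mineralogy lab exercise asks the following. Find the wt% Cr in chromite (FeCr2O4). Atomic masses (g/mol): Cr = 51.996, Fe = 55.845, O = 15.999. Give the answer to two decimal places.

Molar mass of FeCr2O4: 1*55.845 + 2*51.996 + 4*15.999 = 223.833 g/mol.
Mass of Cr per formula unit: 2 × 51.996 = 103.992 g.
Weight fraction Cr = 103.992 / 223.833 = 0.4646.

46.46 weight percent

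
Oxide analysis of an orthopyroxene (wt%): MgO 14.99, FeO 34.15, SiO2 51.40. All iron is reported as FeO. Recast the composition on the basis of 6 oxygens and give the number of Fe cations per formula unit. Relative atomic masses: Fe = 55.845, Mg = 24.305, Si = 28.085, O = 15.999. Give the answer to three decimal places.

MgO: 14.99/40.304 = 0.37192 mol → 0.37192 mol Mg, 0.37192 mol O.
FeO: 34.15/71.844 = 0.47534 mol → 0.47534 mol Fe, 0.47534 mol O.
SiO2: 51.40/60.083 = 0.85548 mol → 0.85548 mol Si, 1.71096 mol O.
Total oxygen = 2.55822 mol. Normalization factor = 6/2.55822 = 2.34538.
Fe per 6 O = 0.47534 × 2.34538 = 1.115.

1.115 Fe apfu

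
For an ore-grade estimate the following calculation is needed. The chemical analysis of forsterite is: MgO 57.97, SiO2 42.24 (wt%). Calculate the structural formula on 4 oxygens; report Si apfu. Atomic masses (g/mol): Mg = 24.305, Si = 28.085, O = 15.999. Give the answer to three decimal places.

MgO (M=40.304): mol = 1.43832; Mg = 1.43832, O = 1.43832.
SiO2 (M=60.083): mol = 0.70303; Si = 0.70303, O = 1.40606.
ΣO = 2.84438; factor = 4/ΣO = 1.40628.
Si apfu = 0.70303 × 1.40628 = 0.989.

0.989 Si apfu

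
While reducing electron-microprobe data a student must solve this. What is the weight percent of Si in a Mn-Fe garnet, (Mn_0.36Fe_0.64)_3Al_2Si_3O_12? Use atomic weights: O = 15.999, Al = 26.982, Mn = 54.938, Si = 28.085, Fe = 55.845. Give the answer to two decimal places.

M((Mn_0.36Fe_0.64)_3Al_2Si_3O_12) = 496.762 g/mol.
Si contributes 3 × 28.085 = 84.255 g per mole.
84.255/496.762 = 0.1696 → 16.96%.

16.96 mass %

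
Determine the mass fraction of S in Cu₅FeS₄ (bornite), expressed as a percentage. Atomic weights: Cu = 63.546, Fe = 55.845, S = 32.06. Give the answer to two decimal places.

M(Cu₅FeS₄) = 501.815 g/mol.
S contributes 4 × 32.06 = 128.240 g per mole.
128.240/501.815 = 0.2556 → 25.56%.

25.56 weight percent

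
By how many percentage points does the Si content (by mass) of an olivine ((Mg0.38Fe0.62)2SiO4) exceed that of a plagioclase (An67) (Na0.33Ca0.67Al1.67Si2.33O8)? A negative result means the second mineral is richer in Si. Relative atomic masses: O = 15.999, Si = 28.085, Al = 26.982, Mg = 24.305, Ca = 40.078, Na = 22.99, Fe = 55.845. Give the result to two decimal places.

M((Mg0.38Fe0.62)2SiO4) = 179.801 g/mol, so wt% Si = 28.085/179.801 × 100 = 15.62%.
M(Na0.33Ca0.67Al1.67Si2.33O8) = 272.929 g/mol, so wt% Si = 65.438/272.929 × 100 = 23.98%.
15.62 − 23.98 = -8.36 pp.

-8.36 percentage points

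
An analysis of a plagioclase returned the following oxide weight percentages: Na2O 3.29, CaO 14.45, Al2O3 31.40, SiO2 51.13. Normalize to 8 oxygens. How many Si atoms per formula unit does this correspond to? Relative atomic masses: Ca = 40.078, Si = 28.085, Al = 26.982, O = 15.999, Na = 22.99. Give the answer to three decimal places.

Na2O (M=61.979): mol = 0.05308; Na = 0.10616, O = 0.05308.
CaO (M=56.077): mol = 0.25768; Ca = 0.25768, O = 0.25768.
Al2O3 (M=101.961): mol = 0.30796; Al = 0.61592, O = 0.92388.
SiO2 (M=60.083): mol = 0.85099; Si = 0.85099, O = 1.70198.
ΣO = 2.93662; factor = 8/ΣO = 2.72422.
Si apfu = 0.85099 × 2.72422 = 2.318.

2.318 Si apfu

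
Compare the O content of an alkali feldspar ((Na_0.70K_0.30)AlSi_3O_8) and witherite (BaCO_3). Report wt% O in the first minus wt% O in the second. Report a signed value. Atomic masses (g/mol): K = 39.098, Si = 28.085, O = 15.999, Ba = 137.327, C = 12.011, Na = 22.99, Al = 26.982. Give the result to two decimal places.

23.61 percentage points

First mineral: 127.992 g O in 267.051 g formula = 47.93 wt% O.
Second mineral: 47.997 g O in 197.335 g formula = 24.32 wt% O.
47.93% − 24.32% gives a difference of 23.61 percentage points.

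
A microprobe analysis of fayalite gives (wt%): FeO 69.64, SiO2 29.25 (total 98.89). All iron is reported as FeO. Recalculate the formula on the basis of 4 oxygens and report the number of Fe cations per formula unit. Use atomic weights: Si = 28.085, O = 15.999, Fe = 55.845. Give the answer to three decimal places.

FeO: 69.64/71.844 = 0.96932 mol → 0.96932 mol Fe, 0.96932 mol O.
SiO2: 29.25/60.083 = 0.48683 mol → 0.48683 mol Si, 0.97366 mol O.
Total oxygen = 1.94298 mol. Normalization factor = 4/1.94298 = 2.05869.
Fe per 4 O = 0.96932 × 2.05869 = 1.996.

1.996 Fe apfu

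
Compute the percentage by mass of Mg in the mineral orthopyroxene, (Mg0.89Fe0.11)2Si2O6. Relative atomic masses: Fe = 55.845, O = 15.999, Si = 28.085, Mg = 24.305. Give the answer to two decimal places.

20.83 wt%

Molar mass of (Mg0.89Fe0.11)2Si2O6: 1.78×24.305 + 0.22×55.845 + 2×28.085 + 6×15.999 = 207.713 g/mol.
Mass of Mg per formula unit: 1.78 × 24.305 = 43.263 g.
Weight fraction Mg = 43.263 / 207.713 = 0.2083.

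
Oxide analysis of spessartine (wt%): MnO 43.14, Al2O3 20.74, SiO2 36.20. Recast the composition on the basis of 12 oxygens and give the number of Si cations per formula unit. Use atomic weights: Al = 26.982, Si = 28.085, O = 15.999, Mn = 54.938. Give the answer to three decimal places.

MnO: 43.14/70.937 = 0.60815 mol → 0.60815 mol Mn, 0.60815 mol O.
Al2O3: 20.74/101.961 = 0.20341 mol → 0.40682 mol Al, 0.61023 mol O.
SiO2: 36.20/60.083 = 0.60250 mol → 0.60250 mol Si, 1.20500 mol O.
Total oxygen = 2.42338 mol. Normalization factor = 12/2.42338 = 4.95176.
Si per 12 O = 0.60250 × 4.95176 = 2.983.

2.983 Si apfu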